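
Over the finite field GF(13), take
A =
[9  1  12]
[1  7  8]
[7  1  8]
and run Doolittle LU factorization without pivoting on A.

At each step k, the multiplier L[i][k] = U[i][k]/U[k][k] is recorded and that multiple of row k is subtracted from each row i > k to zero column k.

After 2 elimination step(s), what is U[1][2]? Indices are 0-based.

[col 0] pivot 9
  R1 -= 3*R0 → (0, 4, 11)  (L[1][0] := 3)
  R2 -= 8*R0 → (0, 6, 3)  (L[2][0] := 8)
[col 1] pivot 4
  R2 -= 8*R1 → (0, 0, 6)  (L[2][1] := 8)

U[1][2] = 11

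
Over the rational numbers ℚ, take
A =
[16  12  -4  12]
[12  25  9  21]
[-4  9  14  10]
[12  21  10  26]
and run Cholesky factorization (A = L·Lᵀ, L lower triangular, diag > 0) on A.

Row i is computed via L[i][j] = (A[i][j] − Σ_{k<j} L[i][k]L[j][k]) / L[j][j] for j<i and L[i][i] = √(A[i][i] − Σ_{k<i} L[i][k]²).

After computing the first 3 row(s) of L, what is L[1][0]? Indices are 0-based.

Step 1: L[0][0] = √(16) = 4.
  L[1][0] = (12) / L[0][0] = 3.
Step 2: L[1][1] = √(16) = 4.
  L[2][0] = (-4) / L[0][0] = -1.
  L[2][1] = (12) / L[1][1] = 3.
Step 3: L[2][2] = √(4) = 2.

L[1][0] = 3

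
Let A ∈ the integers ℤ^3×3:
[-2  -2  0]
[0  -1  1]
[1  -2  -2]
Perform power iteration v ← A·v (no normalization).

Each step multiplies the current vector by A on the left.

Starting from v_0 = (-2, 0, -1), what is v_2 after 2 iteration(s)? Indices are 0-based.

v_0 = (-2, 0, -1).
v_1 = A·v_0 = (4, -1, 0).
v_2 = A·v_1 = (-6, 1, 6).

v_2 = (-6, 1, 6)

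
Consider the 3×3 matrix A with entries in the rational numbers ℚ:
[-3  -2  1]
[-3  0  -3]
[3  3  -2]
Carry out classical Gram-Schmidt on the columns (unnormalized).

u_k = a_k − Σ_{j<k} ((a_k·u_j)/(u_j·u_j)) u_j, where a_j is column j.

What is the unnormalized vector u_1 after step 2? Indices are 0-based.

Step 1: u_0 = a_0 = (-3, -3, 3).
Step 2: u_1 = a_1 − (5/9)·u_0 = (-1/3, 5/3, 4/3).

u_1 = (-1/3, 5/3, 4/3)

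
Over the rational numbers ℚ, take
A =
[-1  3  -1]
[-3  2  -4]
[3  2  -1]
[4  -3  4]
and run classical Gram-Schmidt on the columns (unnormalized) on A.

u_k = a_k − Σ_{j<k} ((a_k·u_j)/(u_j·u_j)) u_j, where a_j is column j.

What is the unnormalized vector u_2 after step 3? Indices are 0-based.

u_2 = (1071/685, -867/685, -618/685, 81/685)

Step 1: u_0 = a_0 = (-1, -3, 3, 4).
Step 2: u_1 = a_1 − (-3/7)·u_0 = (18/7, 5/7, 23/7, -9/7).
Step 3: u_2 = a_2 − (26/35)·u_0 − (-97/137)·u_1 = (1071/685, -867/685, -618/685, 81/685).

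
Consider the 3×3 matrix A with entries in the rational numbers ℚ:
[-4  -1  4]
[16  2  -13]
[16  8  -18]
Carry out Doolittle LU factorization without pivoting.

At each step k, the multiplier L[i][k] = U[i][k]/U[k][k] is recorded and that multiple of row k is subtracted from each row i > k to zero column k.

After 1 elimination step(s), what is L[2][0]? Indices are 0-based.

[col 0] pivot -4
  R1 -= -4*R0 → (0, -2, 3)  (L[1][0] := -4)
  R2 -= -4*R0 → (0, 4, -2)  (L[2][0] := -4)

L[2][0] = -4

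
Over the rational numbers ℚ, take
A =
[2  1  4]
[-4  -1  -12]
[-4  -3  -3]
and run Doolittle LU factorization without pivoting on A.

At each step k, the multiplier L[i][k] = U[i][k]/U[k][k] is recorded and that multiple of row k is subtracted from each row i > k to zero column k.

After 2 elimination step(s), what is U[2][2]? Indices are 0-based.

k=0: U[0][0]=2
  eliminate (1,0): mult=-2, new row 1: (0, 1, -4); set L[1][0]=-2
  eliminate (2,0): mult=-2, new row 2: (0, -1, 5); set L[2][0]=-2
k=1: U[1][1]=1
  eliminate (2,1): mult=-1, new row 2: (0, 0, 1); set L[2][1]=-1

U[2][2] = 1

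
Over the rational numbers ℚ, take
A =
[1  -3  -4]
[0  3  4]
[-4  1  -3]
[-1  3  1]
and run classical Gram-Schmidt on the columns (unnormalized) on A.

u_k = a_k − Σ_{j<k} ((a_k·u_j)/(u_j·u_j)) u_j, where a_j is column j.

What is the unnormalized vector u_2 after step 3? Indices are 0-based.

u_2 = (-273/202, 55/202, 15/202, -333/202)

Step 1: u_0 = a_0 = (1, 0, -4, -1).
Step 2: u_1 = a_1 − (-5/9)·u_0 = (-22/9, 3, -11/9, 22/9).
Step 3: u_2 = a_2 − (7/18)·u_0 − (251/202)·u_1 = (-273/202, 55/202, 15/202, -333/202).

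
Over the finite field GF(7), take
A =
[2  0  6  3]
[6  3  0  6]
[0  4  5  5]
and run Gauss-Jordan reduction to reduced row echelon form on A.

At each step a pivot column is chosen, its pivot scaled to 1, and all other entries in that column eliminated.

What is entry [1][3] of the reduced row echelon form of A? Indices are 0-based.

step 1: normalize row 0 (÷2) = (1, 0, 3, 5)
  row 1: subtract 6×row0 = (0, 3, 3, 4)
step 2: normalize row 1 (÷3) = (0, 1, 1, 6)
  row 2: subtract 4×row1 = (0, 0, 1, 2)
step 3: normalize row 2 (÷1) = (0, 0, 1, 2)
  row 0: subtract 3×row2 = (1, 0, 0, 6)
  row 1: subtract 1×row2 = (0, 1, 0, 4)

M[1][3] = 4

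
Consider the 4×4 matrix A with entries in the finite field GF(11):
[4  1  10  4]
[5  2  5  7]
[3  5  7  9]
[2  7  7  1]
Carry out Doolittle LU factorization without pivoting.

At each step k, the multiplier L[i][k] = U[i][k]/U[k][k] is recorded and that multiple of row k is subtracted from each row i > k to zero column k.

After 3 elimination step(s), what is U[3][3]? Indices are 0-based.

k=0: U[0][0]=4
  eliminate (1,0): mult=4, new row 1: (0, 9, 9, 2); set L[1][0]=4
  eliminate (2,0): mult=9, new row 2: (0, 7, 5, 6); set L[2][0]=9
  eliminate (3,0): mult=6, new row 3: (0, 1, 2, 10); set L[3][0]=6
k=1: U[1][1]=9
  eliminate (2,1): mult=2, new row 2: (0, 0, 9, 2); set L[2][1]=2
  eliminate (3,1): mult=5, new row 3: (0, 0, 1, 0); set L[3][1]=5
k=2: U[2][2]=9
  eliminate (3,2): mult=5, new row 3: (0, 0, 0, 1); set L[3][2]=5

U[3][3] = 1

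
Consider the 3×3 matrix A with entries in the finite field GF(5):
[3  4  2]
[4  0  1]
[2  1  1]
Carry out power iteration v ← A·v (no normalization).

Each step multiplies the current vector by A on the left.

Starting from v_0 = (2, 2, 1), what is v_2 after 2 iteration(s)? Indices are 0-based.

v_0 = (2, 2, 1).
v_1 = A·v_0 = (1, 4, 2).
v_2 = A·v_1 = (3, 1, 3).

v_2 = (3, 1, 3)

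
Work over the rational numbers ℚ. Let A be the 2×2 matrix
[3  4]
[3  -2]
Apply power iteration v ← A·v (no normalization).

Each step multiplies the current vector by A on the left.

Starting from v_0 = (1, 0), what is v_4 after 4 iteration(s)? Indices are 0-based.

v_4 = (453, 111)

v_0 = (1, 0).
v_1 = A·v_0 = (3, 3).
v_2 = A·v_1 = (21, 3).
v_3 = A·v_2 = (75, 57).
v_4 = A·v_3 = (453, 111).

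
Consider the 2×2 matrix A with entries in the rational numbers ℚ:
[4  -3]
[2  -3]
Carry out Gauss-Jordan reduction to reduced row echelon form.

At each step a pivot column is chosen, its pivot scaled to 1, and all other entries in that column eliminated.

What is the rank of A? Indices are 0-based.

pivot(0,0)=4: scale R0 → (1, -3/4)
  clear (1,0): R1 −= (2)R0 → (0, -3/2)
pivot(1,1)=-3/2: scale R1 → (0, 1)
  clear (0,1): R0 −= (-3/4)R1 → (1, 0)

rank = 2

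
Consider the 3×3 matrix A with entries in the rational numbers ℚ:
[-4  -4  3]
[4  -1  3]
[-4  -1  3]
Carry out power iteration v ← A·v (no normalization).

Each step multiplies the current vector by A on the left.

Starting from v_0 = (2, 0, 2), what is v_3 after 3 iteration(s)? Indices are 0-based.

v_3 = (292, -224, 208)

v_0 = (2, 0, 2).
v_1 = A·v_0 = (-2, 14, -2).
v_2 = A·v_1 = (-54, -28, -12).
v_3 = A·v_2 = (292, -224, 208).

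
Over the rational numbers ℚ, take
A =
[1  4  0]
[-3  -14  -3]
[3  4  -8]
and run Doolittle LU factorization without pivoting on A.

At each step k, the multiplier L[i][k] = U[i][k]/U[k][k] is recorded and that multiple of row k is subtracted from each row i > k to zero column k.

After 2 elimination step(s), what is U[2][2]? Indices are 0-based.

[col 0] pivot 1
  R1 -= -3*R0 → (0, -2, -3)  (L[1][0] := -3)
  R2 -= 3*R0 → (0, -8, -8)  (L[2][0] := 3)
[col 1] pivot -2
  R2 -= 4*R1 → (0, 0, 4)  (L[2][1] := 4)

U[2][2] = 4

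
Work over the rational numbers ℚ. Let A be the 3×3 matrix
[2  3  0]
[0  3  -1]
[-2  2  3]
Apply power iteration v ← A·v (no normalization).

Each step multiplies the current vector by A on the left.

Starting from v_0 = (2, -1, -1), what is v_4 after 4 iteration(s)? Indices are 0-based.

v_0 = (2, -1, -1).
v_1 = A·v_0 = (1, -2, -9).
v_2 = A·v_1 = (-4, 3, -33).
v_3 = A·v_2 = (1, 42, -85).
v_4 = A·v_3 = (128, 211, -173).

v_4 = (128, 211, -173)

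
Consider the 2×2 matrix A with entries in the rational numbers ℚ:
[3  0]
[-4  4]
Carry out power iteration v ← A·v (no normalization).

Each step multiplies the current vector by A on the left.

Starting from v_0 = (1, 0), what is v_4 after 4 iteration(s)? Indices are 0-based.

v_0 = (1, 0).
v_1 = A·v_0 = (3, -4).
v_2 = A·v_1 = (9, -28).
v_3 = A·v_2 = (27, -148).
v_4 = A·v_3 = (81, -700).

v_4 = (81, -700)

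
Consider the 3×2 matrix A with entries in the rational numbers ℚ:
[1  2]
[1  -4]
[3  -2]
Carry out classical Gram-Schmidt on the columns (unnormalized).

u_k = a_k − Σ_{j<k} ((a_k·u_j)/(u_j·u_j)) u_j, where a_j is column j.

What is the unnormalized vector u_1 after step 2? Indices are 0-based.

Step 1: u_0 = a_0 = (1, 1, 3).
Step 2: u_1 = a_1 − (-8/11)·u_0 = (30/11, -36/11, 2/11).

u_1 = (30/11, -36/11, 2/11)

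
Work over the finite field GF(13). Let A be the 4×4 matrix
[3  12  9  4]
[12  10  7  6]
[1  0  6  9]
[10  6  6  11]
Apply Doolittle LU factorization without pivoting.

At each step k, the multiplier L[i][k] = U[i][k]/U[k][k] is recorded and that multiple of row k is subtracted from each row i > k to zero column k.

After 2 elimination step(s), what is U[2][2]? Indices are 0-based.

Step 1: pivot at (0,0) is 3.
  row1 ← row1 − (4)·row0  ⇒  L[1][0]=4, U row1=(0, 1, 10, 3)
  row2 ← row2 − (9)·row0  ⇒  L[2][0]=9, U row2=(0, 9, 3, 12)
  row3 ← row3 − (12)·row0  ⇒  L[3][0]=12, U row3=(0, 5, 2, 2)
Step 2: pivot at (1,1) is 1.
  row2 ← row2 − (9)·row1  ⇒  L[2][1]=9, U row2=(0, 0, 4, 11)
  row3 ← row3 − (5)·row1  ⇒  L[3][1]=5, U row3=(0, 0, 4, 0)

U[2][2] = 4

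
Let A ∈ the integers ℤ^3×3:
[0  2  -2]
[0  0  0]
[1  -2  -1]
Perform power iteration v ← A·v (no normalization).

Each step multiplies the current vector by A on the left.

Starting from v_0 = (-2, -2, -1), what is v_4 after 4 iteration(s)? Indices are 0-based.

v_0 = (-2, -2, -1).
v_1 = A·v_0 = (-2, 0, 3).
v_2 = A·v_1 = (-6, 0, -5).
v_3 = A·v_2 = (10, 0, -1).
v_4 = A·v_3 = (2, 0, 11).

v_4 = (2, 0, 11)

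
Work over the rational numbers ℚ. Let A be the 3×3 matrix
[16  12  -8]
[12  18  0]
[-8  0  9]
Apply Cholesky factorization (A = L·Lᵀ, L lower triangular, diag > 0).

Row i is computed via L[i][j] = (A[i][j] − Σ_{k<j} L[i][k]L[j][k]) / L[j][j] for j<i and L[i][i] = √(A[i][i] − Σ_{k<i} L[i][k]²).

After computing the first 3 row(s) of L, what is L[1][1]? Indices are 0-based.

L[1][1] = 3

Step 1: L[0][0] = √(16) = 4.
  L[1][0] = (12) / L[0][0] = 3.
Step 2: L[1][1] = √(9) = 3.
  L[2][0] = (-8) / L[0][0] = -2.
  L[2][1] = (6) / L[1][1] = 2.
Step 3: L[2][2] = √(1) = 1.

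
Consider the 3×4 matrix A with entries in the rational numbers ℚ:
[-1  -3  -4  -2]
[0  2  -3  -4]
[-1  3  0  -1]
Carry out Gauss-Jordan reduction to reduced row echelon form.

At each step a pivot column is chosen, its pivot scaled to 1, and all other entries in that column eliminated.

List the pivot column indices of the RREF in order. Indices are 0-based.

[1] R0 /= -1  ⇒  (1, 3, 4, 2)
     R2 -= -1·R0  ⇒  (0, 6, 4, 1)
[2] R1 /= 2  ⇒  (0, 1, -3/2, -2)
     R0 -= 3·R1  ⇒  (1, 0, 17/2, 8)
     R2 -= 6·R1  ⇒  (0, 0, 13, 13)
[3] R2 /= 13  ⇒  (0, 0, 1, 1)
     R0 -= 17/2·R2  ⇒  (1, 0, 0, -1/2)
     R1 -= -3/2·R2  ⇒  (0, 1, 0, -1/2)

pivot columns: 0, 1, 2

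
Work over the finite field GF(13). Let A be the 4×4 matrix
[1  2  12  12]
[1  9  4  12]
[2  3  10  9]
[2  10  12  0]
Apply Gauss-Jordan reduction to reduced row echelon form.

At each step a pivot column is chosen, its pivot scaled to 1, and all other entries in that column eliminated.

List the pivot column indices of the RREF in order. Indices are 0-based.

[1] R0 /= 1  ⇒  (1, 2, 12, 12)
     R1 -= 1·R0  ⇒  (0, 7, 5, 0)
     R2 -= 2·R0  ⇒  (0, 12, 12, 11)
     R3 -= 2·R0  ⇒  (0, 6, 1, 2)
[2] R1 /= 7  ⇒  (0, 1, 10, 0)
     R0 -= 2·R1  ⇒  (1, 0, 5, 12)
     R2 -= 12·R1  ⇒  (0, 0, 9, 11)
     R3 -= 6·R1  ⇒  (0, 0, 6, 2)
[3] R2 /= 9  ⇒  (0, 0, 1, 7)
     R0 -= 5·R2  ⇒  (1, 0, 0, 3)
     R1 -= 10·R2  ⇒  (0, 1, 0, 8)
     R3 -= 6·R2  ⇒  (0, 0, 0, 12)
[4] R3 /= 12  ⇒  (0, 0, 0, 1)
     R0 -= 3·R3  ⇒  (1, 0, 0, 0)
     R1 -= 8·R3  ⇒  (0, 1, 0, 0)
     R2 -= 7·R3  ⇒  (0, 0, 1, 0)

pivot columns: 0, 1, 2, 3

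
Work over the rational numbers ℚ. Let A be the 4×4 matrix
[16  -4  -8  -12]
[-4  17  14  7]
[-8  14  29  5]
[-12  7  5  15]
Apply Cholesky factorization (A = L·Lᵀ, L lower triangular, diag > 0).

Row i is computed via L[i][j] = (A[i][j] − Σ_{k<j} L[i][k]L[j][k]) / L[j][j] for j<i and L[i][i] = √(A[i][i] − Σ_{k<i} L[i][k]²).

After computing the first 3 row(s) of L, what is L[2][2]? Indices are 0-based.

L[2][2] = 4

Step 1: L[0][0] = √(16) = 4.
  L[1][0] = (-4) / L[0][0] = -1.
Step 2: L[1][1] = √(16) = 4.
  L[2][0] = (-8) / L[0][0] = -2.
  L[2][1] = (12) / L[1][1] = 3.
Step 3: L[2][2] = √(16) = 4.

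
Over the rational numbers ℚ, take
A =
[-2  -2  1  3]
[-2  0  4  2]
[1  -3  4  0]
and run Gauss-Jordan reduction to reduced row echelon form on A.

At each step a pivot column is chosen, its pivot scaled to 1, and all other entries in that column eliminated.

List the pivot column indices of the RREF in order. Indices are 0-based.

pivot columns: 0, 1, 2

[1] R0 /= -2  ⇒  (1, 1, -1/2, -3/2)
     R1 -= -2·R0  ⇒  (0, 2, 3, -1)
     R2 -= 1·R0  ⇒  (0, -4, 9/2, 3/2)
[2] R1 /= 2  ⇒  (0, 1, 3/2, -1/2)
     R0 -= 1·R1  ⇒  (1, 0, -2, -1)
     R2 -= -4·R1  ⇒  (0, 0, 21/2, -1/2)
[3] R2 /= 21/2  ⇒  (0, 0, 1, -1/21)
     R0 -= -2·R2  ⇒  (1, 0, 0, -23/21)
     R1 -= 3/2·R2  ⇒  (0, 1, 0, -3/7)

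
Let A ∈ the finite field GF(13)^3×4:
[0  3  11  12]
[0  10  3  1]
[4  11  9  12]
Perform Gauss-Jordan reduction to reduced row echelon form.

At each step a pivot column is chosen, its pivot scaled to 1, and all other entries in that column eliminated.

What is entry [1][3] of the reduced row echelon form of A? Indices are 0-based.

pivot(0,0): swap R0↔R2
pivot(0,0)=4: scale R0 → (1, 6, 12, 3)
pivot(1,1)=10: scale R1 → (0, 1, 12, 4)
  clear (0,1): R0 −= (6)R1 → (1, 0, 5, 5)
  clear (2,1): R2 −= (3)R1 → (0, 0, 1, 0)
pivot(2,2)=1: scale R2 → (0, 0, 1, 0)
  clear (0,2): R0 −= (5)R2 → (1, 0, 0, 5)
  clear (1,2): R1 −= (12)R2 → (0, 1, 0, 4)

M[1][3] = 4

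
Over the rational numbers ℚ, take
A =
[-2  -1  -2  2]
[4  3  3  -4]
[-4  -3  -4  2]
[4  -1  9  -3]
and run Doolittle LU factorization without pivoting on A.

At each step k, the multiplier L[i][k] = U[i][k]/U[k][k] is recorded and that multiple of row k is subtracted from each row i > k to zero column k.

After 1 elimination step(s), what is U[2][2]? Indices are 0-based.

k=0: U[0][0]=-2
  eliminate (1,0): mult=-2, new row 1: (0, 1, -1, 0); set L[1][0]=-2
  eliminate (2,0): mult=2, new row 2: (0, -1, 0, -2); set L[2][0]=2
  eliminate (3,0): mult=-2, new row 3: (0, -3, 5, 1); set L[3][0]=-2

U[2][2] = 0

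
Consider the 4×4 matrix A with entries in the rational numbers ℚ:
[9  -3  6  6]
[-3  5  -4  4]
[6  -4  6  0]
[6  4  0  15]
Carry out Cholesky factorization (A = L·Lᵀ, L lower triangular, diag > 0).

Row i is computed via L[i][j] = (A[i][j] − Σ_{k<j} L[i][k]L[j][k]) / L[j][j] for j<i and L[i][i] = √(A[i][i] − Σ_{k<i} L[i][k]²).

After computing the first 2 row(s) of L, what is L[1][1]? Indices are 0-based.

L[1][1] = 2

Step 1: L[0][0] = √(9) = 3.
  L[1][0] = (-3) / L[0][0] = -1.
Step 2: L[1][1] = √(4) = 2.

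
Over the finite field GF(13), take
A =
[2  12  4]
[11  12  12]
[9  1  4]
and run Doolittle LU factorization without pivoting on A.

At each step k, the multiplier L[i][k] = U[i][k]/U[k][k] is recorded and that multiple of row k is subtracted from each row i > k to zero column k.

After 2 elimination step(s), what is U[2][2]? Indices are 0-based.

Step 1: pivot at (0,0) is 2.
  row1 ← row1 − (12)·row0  ⇒  L[1][0]=12, U row1=(0, 11, 3)
  row2 ← row2 − (11)·row0  ⇒  L[2][0]=11, U row2=(0, 12, 12)
Step 2: pivot at (1,1) is 11.
  row2 ← row2 − (7)·row1  ⇒  L[2][1]=7, U row2=(0, 0, 4)

U[2][2] = 4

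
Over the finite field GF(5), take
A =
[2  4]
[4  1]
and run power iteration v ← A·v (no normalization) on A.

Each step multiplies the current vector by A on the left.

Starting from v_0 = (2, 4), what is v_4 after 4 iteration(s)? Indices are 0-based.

v_4 = (4, 0)

v_0 = (2, 4).
v_1 = A·v_0 = (0, 2).
v_2 = A·v_1 = (3, 2).
v_3 = A·v_2 = (4, 4).
v_4 = A·v_3 = (4, 0).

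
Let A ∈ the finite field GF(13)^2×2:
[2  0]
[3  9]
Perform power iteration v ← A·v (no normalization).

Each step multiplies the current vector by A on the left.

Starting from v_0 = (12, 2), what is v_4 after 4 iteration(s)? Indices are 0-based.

v_0 = (12, 2).
v_1 = A·v_0 = (11, 2).
v_2 = A·v_1 = (9, 12).
v_3 = A·v_2 = (5, 5).
v_4 = A·v_3 = (10, 8).

v_4 = (10, 8)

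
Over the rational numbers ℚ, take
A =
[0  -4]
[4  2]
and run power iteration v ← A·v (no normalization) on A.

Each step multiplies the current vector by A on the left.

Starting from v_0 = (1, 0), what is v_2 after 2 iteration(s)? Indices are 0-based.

v_0 = (1, 0).
v_1 = A·v_0 = (0, 4).
v_2 = A·v_1 = (-16, 8).

v_2 = (-16, 8)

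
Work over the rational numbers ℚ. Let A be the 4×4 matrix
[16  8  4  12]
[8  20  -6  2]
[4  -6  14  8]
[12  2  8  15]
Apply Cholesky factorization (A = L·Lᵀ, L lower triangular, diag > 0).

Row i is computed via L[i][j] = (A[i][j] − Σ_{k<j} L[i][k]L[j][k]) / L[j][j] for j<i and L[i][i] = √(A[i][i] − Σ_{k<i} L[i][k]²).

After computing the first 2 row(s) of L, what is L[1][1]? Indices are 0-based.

L[1][1] = 4

Step 1: L[0][0] = √(16) = 4.
  L[1][0] = (8) / L[0][0] = 2.
Step 2: L[1][1] = √(16) = 4.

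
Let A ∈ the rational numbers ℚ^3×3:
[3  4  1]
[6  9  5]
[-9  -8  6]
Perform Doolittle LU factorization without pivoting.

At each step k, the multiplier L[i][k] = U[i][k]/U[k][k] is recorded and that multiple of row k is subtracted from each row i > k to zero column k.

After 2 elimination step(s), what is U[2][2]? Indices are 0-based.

k=0: U[0][0]=3
  eliminate (1,0): mult=2, new row 1: (0, 1, 3); set L[1][0]=2
  eliminate (2,0): mult=-3, new row 2: (0, 4, 9); set L[2][0]=-3
k=1: U[1][1]=1
  eliminate (2,1): mult=4, new row 2: (0, 0, -3); set L[2][1]=4

U[2][2] = -3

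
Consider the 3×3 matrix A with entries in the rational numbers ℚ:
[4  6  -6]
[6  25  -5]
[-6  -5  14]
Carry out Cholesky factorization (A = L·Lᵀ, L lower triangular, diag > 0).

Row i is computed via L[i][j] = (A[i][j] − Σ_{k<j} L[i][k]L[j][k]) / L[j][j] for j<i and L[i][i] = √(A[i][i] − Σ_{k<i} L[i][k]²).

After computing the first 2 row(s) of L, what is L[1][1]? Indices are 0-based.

L[1][1] = 4

Step 1: L[0][0] = √(4) = 2.
  L[1][0] = (6) / L[0][0] = 3.
Step 2: L[1][1] = √(16) = 4.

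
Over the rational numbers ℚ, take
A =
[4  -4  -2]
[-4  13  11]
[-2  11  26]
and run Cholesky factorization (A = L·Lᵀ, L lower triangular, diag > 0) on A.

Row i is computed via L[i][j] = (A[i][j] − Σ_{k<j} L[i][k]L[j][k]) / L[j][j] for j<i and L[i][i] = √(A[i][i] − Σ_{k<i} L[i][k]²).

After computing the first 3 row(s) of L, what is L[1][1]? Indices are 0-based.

L[1][1] = 3

Step 1: L[0][0] = √(4) = 2.
  L[1][0] = (-4) / L[0][0] = -2.
Step 2: L[1][1] = √(9) = 3.
  L[2][0] = (-2) / L[0][0] = -1.
  L[2][1] = (9) / L[1][1] = 3.
Step 3: L[2][2] = √(16) = 4.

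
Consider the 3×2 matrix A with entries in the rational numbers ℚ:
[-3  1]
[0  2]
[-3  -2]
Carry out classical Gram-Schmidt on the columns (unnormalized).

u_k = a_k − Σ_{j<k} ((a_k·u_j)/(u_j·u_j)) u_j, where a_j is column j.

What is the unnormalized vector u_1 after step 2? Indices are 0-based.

Step 1: u_0 = a_0 = (-3, 0, -3).
Step 2: u_1 = a_1 − (1/6)·u_0 = (3/2, 2, -3/2).

u_1 = (3/2, 2, -3/2)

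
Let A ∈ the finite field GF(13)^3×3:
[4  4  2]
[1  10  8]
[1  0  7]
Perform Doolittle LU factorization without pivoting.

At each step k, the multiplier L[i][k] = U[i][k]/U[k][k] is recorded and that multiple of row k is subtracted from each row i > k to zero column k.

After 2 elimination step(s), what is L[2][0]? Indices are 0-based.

L[2][0] = 10

Step 1: pivot at (0,0) is 4.
  row1 ← row1 − (10)·row0  ⇒  L[1][0]=10, U row1=(0, 9, 1)
  row2 ← row2 − (10)·row0  ⇒  L[2][0]=10, U row2=(0, 12, 0)
Step 2: pivot at (1,1) is 9.
  row2 ← row2 − (10)·row1  ⇒  L[2][1]=10, U row2=(0, 0, 3)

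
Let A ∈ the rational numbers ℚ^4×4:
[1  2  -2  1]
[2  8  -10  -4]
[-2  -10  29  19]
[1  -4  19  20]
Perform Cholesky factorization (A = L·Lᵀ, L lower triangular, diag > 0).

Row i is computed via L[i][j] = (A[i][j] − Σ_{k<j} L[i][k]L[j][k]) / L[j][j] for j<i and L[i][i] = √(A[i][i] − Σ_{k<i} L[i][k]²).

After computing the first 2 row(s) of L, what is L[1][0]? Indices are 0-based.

L[1][0] = 2

Step 1: L[0][0] = √(1) = 1.
  L[1][0] = (2) / L[0][0] = 2.
Step 2: L[1][1] = √(4) = 2.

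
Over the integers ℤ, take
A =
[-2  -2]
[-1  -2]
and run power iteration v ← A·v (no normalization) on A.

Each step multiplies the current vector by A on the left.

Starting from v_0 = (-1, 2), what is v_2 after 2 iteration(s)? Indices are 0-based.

v_0 = (-1, 2).
v_1 = A·v_0 = (-2, -3).
v_2 = A·v_1 = (10, 8).

v_2 = (10, 8)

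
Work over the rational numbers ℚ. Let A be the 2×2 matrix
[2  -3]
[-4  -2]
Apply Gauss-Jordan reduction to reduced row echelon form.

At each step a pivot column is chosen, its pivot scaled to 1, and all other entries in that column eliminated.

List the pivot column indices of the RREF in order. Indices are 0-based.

pivot columns: 0, 1

pivot(0,0)=2: scale R0 → (1, -3/2)
  clear (1,0): R1 −= (-4)R0 → (0, -8)
pivot(1,1)=-8: scale R1 → (0, 1)
  clear (0,1): R0 −= (-3/2)R1 → (1, 0)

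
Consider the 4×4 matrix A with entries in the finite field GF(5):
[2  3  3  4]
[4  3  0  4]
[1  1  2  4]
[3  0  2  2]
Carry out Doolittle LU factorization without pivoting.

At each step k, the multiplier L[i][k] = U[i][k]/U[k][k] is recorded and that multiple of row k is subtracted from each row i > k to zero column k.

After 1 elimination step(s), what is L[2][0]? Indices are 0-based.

L[2][0] = 3

[col 0] pivot 2
  R1 -= 2*R0 → (0, 2, 4, 1)  (L[1][0] := 2)
  R2 -= 3*R0 → (0, 2, 3, 2)  (L[2][0] := 3)
  R3 -= 4*R0 → (0, 3, 0, 1)  (L[3][0] := 4)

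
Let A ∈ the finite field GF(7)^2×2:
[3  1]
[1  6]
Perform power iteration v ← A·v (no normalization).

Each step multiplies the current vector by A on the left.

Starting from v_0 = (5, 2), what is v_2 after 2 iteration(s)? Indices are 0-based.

v_2 = (5, 0)

v_0 = (5, 2).
v_1 = A·v_0 = (3, 3).
v_2 = A·v_1 = (5, 0).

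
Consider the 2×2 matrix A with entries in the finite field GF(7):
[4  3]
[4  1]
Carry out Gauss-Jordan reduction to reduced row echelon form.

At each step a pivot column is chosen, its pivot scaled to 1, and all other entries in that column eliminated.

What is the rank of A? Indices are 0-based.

rank = 2

[1] R0 /= 4  ⇒  (1, 6)
     R1 -= 4·R0  ⇒  (0, 5)
[2] R1 /= 5  ⇒  (0, 1)
     R0 -= 6·R1  ⇒  (1, 0)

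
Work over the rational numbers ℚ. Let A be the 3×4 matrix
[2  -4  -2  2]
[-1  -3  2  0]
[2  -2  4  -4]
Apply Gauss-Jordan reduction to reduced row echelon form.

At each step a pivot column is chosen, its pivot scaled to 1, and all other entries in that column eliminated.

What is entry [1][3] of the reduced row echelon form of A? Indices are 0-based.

[1] R0 /= 2  ⇒  (1, -2, -1, 1)
     R1 -= -1·R0  ⇒  (0, -5, 1, 1)
     R2 -= 2·R0  ⇒  (0, 2, 6, -6)
[2] R1 /= -5  ⇒  (0, 1, -1/5, -1/5)
     R0 -= -2·R1  ⇒  (1, 0, -7/5, 3/5)
     R2 -= 2·R1  ⇒  (0, 0, 32/5, -28/5)
[3] R2 /= 32/5  ⇒  (0, 0, 1, -7/8)
     R0 -= -7/5·R2  ⇒  (1, 0, 0, -5/8)
     R1 -= -1/5·R2  ⇒  (0, 1, 0, -3/8)

M[1][3] = -3/8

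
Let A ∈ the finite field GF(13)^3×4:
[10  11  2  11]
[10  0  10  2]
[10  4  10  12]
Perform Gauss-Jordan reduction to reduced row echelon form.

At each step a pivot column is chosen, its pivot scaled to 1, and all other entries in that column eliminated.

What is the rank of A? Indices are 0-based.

rank = 3

pivot(0,0)=10: scale R0 → (1, 5, 8, 5)
  clear (1,0): R1 −= (10)R0 → (0, 2, 8, 4)
  clear (2,0): R2 −= (10)R0 → (0, 6, 8, 1)
pivot(1,1)=2: scale R1 → (0, 1, 4, 2)
  clear (0,1): R0 −= (5)R1 → (1, 0, 1, 8)
  clear (2,1): R2 −= (6)R1 → (0, 0, 10, 2)
pivot(2,2)=10: scale R2 → (0, 0, 1, 8)
  clear (0,2): R0 −= (1)R2 → (1, 0, 0, 0)
  clear (1,2): R1 −= (4)R2 → (0, 1, 0, 9)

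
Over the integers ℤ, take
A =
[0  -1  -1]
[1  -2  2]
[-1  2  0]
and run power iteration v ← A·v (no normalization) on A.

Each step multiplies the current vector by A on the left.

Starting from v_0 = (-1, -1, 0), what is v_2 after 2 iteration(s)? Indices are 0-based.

v_2 = (0, -3, 1)

v_0 = (-1, -1, 0).
v_1 = A·v_0 = (1, 1, -1).
v_2 = A·v_1 = (0, -3, 1).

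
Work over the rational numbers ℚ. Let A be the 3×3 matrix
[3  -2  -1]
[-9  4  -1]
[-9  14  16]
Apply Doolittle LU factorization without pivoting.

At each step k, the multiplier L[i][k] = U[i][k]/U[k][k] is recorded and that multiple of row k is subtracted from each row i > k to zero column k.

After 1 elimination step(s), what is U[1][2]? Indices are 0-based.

U[1][2] = -4

Step 1: pivot at (0,0) is 3.
  row1 ← row1 − (-3)·row0  ⇒  L[1][0]=-3, U row1=(0, -2, -4)
  row2 ← row2 − (-3)·row0  ⇒  L[2][0]=-3, U row2=(0, 8, 13)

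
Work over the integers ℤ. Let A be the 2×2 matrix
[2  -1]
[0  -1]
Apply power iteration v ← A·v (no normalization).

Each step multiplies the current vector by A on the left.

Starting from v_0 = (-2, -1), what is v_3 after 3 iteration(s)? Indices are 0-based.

v_3 = (-13, 1)

v_0 = (-2, -1).
v_1 = A·v_0 = (-3, 1).
v_2 = A·v_1 = (-7, -1).
v_3 = A·v_2 = (-13, 1).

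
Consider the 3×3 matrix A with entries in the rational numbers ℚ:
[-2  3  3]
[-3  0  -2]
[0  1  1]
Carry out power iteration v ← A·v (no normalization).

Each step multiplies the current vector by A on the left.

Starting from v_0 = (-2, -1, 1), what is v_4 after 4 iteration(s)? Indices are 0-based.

v_4 = (-20, 112, -28)

v_0 = (-2, -1, 1).
v_1 = A·v_0 = (4, 4, 0).
v_2 = A·v_1 = (4, -12, 4).
v_3 = A·v_2 = (-32, -20, -8).
v_4 = A·v_3 = (-20, 112, -28).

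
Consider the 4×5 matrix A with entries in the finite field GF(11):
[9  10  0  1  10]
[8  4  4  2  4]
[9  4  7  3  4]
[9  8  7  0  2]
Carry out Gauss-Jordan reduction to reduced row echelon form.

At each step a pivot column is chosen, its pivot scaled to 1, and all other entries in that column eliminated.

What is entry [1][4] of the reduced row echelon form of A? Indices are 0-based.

[1] R0 /= 9  ⇒  (1, 6, 0, 5, 6)
     R1 -= 8·R0  ⇒  (0, 0, 4, 6, 0)
     R2 -= 9·R0  ⇒  (0, 5, 7, 2, 5)
     R3 -= 9·R0  ⇒  (0, 9, 7, 10, 3)
[2] R1 <-> R2
[2] R1 /= 5  ⇒  (0, 1, 8, 7, 1)
     R0 -= 6·R1  ⇒  (1, 0, 7, 7, 0)
     R3 -= 9·R1  ⇒  (0, 0, 1, 2, 5)
[3] R2 /= 4  ⇒  (0, 0, 1, 7, 0)
     R0 -= 7·R2  ⇒  (1, 0, 0, 2, 0)
     R1 -= 8·R2  ⇒  (0, 1, 0, 6, 1)
     R3 -= 1·R2  ⇒  (0, 0, 0, 6, 5)
[4] R3 /= 6  ⇒  (0, 0, 0, 1, 10)
     R0 -= 2·R3  ⇒  (1, 0, 0, 0, 2)
     R1 -= 6·R3  ⇒  (0, 1, 0, 0, 7)
     R2 -= 7·R3  ⇒  (0, 0, 1, 0, 7)

M[1][4] = 7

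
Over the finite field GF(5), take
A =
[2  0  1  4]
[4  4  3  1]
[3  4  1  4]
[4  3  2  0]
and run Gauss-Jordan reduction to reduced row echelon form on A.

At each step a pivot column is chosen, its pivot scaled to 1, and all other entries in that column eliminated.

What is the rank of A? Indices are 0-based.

rank = 4

step 1: normalize row 0 (÷2) = (1, 0, 3, 2)
  row 1: subtract 4×row0 = (0, 4, 1, 3)
  row 2: subtract 3×row0 = (0, 4, 2, 3)
  row 3: subtract 4×row0 = (0, 3, 0, 2)
step 2: normalize row 1 (÷4) = (0, 1, 4, 2)
  row 2: subtract 4×row1 = (0, 0, 1, 0)
  row 3: subtract 3×row1 = (0, 0, 3, 1)
step 3: normalize row 2 (÷1) = (0, 0, 1, 0)
  row 0: subtract 3×row2 = (1, 0, 0, 2)
  row 1: subtract 4×row2 = (0, 1, 0, 2)
  row 3: subtract 3×row2 = (0, 0, 0, 1)
step 4: normalize row 3 (÷1) = (0, 0, 0, 1)
  row 0: subtract 2×row3 = (1, 0, 0, 0)
  row 1: subtract 2×row3 = (0, 1, 0, 0)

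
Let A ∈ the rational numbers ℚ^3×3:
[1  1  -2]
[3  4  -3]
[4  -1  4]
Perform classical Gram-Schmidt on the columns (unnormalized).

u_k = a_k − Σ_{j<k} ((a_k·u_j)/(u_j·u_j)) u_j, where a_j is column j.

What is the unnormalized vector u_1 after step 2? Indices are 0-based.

u_1 = (17/26, 77/26, -31/13)

Step 1: u_0 = a_0 = (1, 3, 4).
Step 2: u_1 = a_1 − (9/26)·u_0 = (17/26, 77/26, -31/13).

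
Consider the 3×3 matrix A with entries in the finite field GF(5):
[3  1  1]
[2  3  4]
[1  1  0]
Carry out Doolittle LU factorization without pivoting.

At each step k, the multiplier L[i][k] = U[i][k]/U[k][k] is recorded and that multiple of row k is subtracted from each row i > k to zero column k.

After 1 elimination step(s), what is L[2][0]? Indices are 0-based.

L[2][0] = 2

Step 1: pivot at (0,0) is 3.
  row1 ← row1 − (4)·row0  ⇒  L[1][0]=4, U row1=(0, 4, 0)
  row2 ← row2 − (2)·row0  ⇒  L[2][0]=2, U row2=(0, 4, 3)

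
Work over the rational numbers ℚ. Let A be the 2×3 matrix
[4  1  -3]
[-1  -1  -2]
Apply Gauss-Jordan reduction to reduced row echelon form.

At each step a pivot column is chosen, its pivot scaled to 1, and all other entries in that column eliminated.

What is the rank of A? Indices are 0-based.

rank = 2

step 1: normalize row 0 (÷4) = (1, 1/4, -3/4)
  row 1: subtract -1×row0 = (0, -3/4, -11/4)
step 2: normalize row 1 (÷-3/4) = (0, 1, 11/3)
  row 0: subtract 1/4×row1 = (1, 0, -5/3)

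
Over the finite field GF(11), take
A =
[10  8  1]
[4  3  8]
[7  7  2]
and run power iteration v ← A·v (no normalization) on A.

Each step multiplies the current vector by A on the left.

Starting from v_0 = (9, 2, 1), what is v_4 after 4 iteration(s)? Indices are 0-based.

v_4 = (5, 4, 10)

v_0 = (9, 2, 1).
v_1 = A·v_0 = (8, 6, 2).
v_2 = A·v_1 = (9, 0, 3).
v_3 = A·v_2 = (5, 5, 3).
v_4 = A·v_3 = (5, 4, 10).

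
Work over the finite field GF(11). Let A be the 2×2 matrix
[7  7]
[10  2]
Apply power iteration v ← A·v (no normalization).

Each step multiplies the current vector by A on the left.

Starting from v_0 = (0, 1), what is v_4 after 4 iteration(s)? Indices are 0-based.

v_0 = (0, 1).
v_1 = A·v_0 = (7, 2).
v_2 = A·v_1 = (8, 8).
v_3 = A·v_2 = (2, 8).
v_4 = A·v_3 = (4, 3).

v_4 = (4, 3)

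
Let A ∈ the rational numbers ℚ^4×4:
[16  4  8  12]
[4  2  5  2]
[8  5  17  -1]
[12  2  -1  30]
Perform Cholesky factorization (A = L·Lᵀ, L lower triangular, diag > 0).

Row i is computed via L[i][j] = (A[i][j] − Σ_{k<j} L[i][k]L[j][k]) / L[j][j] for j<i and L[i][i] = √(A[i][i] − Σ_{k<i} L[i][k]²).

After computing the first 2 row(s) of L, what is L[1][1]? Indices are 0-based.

L[1][1] = 1

Step 1: L[0][0] = √(16) = 4.
  L[1][0] = (4) / L[0][0] = 1.
Step 2: L[1][1] = √(1) = 1.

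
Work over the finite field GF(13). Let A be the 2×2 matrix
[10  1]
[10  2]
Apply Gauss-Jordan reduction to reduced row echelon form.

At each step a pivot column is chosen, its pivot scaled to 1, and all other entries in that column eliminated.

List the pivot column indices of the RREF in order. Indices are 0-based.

pivot columns: 0, 1

step 1: normalize row 0 (÷10) = (1, 4)
  row 1: subtract 10×row0 = (0, 1)
step 2: normalize row 1 (÷1) = (0, 1)
  row 0: subtract 4×row1 = (1, 0)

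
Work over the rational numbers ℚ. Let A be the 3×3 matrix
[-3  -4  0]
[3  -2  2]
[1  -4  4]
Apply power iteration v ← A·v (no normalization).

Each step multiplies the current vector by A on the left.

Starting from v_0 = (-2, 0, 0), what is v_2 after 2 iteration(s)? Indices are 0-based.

v_0 = (-2, 0, 0).
v_1 = A·v_0 = (6, -6, -2).
v_2 = A·v_1 = (6, 26, 22).

v_2 = (6, 26, 22)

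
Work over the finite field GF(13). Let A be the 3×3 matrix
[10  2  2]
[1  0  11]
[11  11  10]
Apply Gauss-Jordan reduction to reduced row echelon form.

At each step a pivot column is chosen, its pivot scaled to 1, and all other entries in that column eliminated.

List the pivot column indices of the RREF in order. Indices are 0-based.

[1] R0 /= 10  ⇒  (1, 8, 8)
     R1 -= 1·R0  ⇒  (0, 5, 3)
     R2 -= 11·R0  ⇒  (0, 1, 0)
[2] R1 /= 5  ⇒  (0, 1, 11)
     R0 -= 8·R1  ⇒  (1, 0, 11)
     R2 -= 1·R1  ⇒  (0, 0, 2)
[3] R2 /= 2  ⇒  (0, 0, 1)
     R0 -= 11·R2  ⇒  (1, 0, 0)
     R1 -= 11·R2  ⇒  (0, 1, 0)

pivot columns: 0, 1, 2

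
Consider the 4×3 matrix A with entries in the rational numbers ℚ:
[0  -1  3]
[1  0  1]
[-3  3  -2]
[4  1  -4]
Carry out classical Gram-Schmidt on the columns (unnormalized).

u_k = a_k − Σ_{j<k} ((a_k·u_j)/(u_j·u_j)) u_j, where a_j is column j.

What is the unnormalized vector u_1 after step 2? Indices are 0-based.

u_1 = (-1, 5/26, 63/26, 23/13)

Step 1: u_0 = a_0 = (0, 1, -3, 4).
Step 2: u_1 = a_1 − (-5/26)·u_0 = (-1, 5/26, 63/26, 23/13).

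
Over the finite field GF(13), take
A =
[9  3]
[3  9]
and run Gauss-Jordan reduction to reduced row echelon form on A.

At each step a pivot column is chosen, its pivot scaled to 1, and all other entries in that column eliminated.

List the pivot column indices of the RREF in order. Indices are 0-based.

[1] R0 /= 9  ⇒  (1, 9)
     R1 -= 3·R0  ⇒  (0, 8)
[2] R1 /= 8  ⇒  (0, 1)
     R0 -= 9·R1  ⇒  (1, 0)

pivot columns: 0, 1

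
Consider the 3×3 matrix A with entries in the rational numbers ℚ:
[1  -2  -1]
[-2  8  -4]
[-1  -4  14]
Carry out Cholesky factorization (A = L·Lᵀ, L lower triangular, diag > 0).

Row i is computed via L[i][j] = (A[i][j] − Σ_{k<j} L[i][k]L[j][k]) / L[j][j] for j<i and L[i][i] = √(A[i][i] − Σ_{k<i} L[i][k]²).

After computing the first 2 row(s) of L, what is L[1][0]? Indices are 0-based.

Step 1: L[0][0] = √(1) = 1.
  L[1][0] = (-2) / L[0][0] = -2.
Step 2: L[1][1] = √(4) = 2.

L[1][0] = -2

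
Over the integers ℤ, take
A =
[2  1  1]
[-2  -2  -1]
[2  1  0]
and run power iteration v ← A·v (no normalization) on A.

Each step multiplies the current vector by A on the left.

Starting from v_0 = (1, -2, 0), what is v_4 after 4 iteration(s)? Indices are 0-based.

v_4 = (6, -8, 6)

v_0 = (1, -2, 0).
v_1 = A·v_0 = (0, 2, 0).
v_2 = A·v_1 = (2, -4, 2).
v_3 = A·v_2 = (2, 2, 0).
v_4 = A·v_3 = (6, -8, 6).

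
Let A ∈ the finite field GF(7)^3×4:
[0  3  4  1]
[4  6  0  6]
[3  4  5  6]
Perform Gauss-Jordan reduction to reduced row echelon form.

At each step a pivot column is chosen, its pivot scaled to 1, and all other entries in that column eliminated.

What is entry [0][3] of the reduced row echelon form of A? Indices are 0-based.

M[0][3] = 2

step 1: exchange rows 0,1
step 1: normalize row 0 (÷4) = (1, 5, 0, 5)
  row 2: subtract 3×row0 = (0, 3, 5, 5)
step 2: normalize row 1 (÷3) = (0, 1, 6, 5)
  row 0: subtract 5×row1 = (1, 0, 5, 1)
  row 2: subtract 3×row1 = (0, 0, 1, 4)
step 3: normalize row 2 (÷1) = (0, 0, 1, 4)
  row 0: subtract 5×row2 = (1, 0, 0, 2)
  row 1: subtract 6×row2 = (0, 1, 0, 2)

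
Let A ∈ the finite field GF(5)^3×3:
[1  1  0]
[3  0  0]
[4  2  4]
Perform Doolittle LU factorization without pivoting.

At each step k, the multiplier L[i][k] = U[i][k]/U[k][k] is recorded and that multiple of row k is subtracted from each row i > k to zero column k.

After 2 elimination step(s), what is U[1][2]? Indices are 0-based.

Step 1: pivot at (0,0) is 1.
  row1 ← row1 − (3)·row0  ⇒  L[1][0]=3, U row1=(0, 2, 0)
  row2 ← row2 − (4)·row0  ⇒  L[2][0]=4, U row2=(0, 3, 4)
Step 2: pivot at (1,1) is 2.
  row2 ← row2 − (4)·row1  ⇒  L[2][1]=4, U row2=(0, 0, 4)

U[1][2] = 0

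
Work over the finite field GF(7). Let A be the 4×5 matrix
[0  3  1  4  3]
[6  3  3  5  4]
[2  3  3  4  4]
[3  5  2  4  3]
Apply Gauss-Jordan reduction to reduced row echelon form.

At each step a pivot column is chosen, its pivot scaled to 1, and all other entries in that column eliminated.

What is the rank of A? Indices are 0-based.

rank = 4

pivot(0,0): swap R0↔R1
pivot(0,0)=6: scale R0 → (1, 4, 4, 2, 3)
  clear (2,0): R2 −= (2)R0 → (0, 2, 2, 0, 5)
  clear (3,0): R3 −= (3)R0 → (0, 0, 4, 5, 1)
pivot(1,1)=3: scale R1 → (0, 1, 5, 6, 1)
  clear (0,1): R0 −= (4)R1 → (1, 0, 5, 6, 6)
  clear (2,1): R2 −= (2)R1 → (0, 0, 6, 2, 3)
pivot(2,2)=6: scale R2 → (0, 0, 1, 5, 4)
  clear (0,2): R0 −= (5)R2 → (1, 0, 0, 2, 0)
  clear (1,2): R1 −= (5)R2 → (0, 1, 0, 2, 2)
  clear (3,2): R3 −= (4)R2 → (0, 0, 0, 6, 6)
pivot(3,3)=6: scale R3 → (0, 0, 0, 1, 1)
  clear (0,3): R0 −= (2)R3 → (1, 0, 0, 0, 5)
  clear (1,3): R1 −= (2)R3 → (0, 1, 0, 0, 0)
  clear (2,3): R2 −= (5)R3 → (0, 0, 1, 0, 6)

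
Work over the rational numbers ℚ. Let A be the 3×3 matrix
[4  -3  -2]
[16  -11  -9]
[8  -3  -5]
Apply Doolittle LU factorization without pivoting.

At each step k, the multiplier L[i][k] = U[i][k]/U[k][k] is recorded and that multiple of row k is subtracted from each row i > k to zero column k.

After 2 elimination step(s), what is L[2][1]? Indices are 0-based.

k=0: U[0][0]=4
  eliminate (1,0): mult=4, new row 1: (0, 1, -1); set L[1][0]=4
  eliminate (2,0): mult=2, new row 2: (0, 3, -1); set L[2][0]=2
k=1: U[1][1]=1
  eliminate (2,1): mult=3, new row 2: (0, 0, 2); set L[2][1]=3

L[2][1] = 3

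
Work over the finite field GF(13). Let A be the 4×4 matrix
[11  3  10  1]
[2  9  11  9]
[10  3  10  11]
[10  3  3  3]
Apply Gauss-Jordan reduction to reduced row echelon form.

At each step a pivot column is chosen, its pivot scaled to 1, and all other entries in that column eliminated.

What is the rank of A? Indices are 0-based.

pivot(0,0)=11: scale R0 → (1, 5, 8, 6)
  clear (1,0): R1 −= (2)R0 → (0, 12, 8, 10)
  clear (2,0): R2 −= (10)R0 → (0, 5, 8, 3)
  clear (3,0): R3 −= (10)R0 → (0, 5, 1, 8)
pivot(1,1)=12: scale R1 → (0, 1, 5, 3)
  clear (0,1): R0 −= (5)R1 → (1, 0, 9, 4)
  clear (2,1): R2 −= (5)R1 → (0, 0, 9, 1)
  clear (3,1): R3 −= (5)R1 → (0, 0, 2, 6)
pivot(2,2)=9: scale R2 → (0, 0, 1, 3)
  clear (0,2): R0 −= (9)R2 → (1, 0, 0, 3)
  clear (1,2): R1 −= (5)R2 → (0, 1, 0, 1)
  clear (3,2): R3 −= (2)R2 → (0, 0, 0, 0)
col 3: no nonzero at/below row 3; advance.

rank = 3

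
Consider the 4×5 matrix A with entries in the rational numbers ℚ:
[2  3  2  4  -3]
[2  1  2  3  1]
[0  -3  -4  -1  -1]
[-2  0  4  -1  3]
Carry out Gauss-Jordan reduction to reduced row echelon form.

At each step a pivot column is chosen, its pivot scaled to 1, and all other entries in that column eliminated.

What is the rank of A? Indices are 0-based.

step 1: normalize row 0 (÷2) = (1, 3/2, 1, 2, -3/2)
  row 1: subtract 2×row0 = (0, -2, 0, -1, 4)
  row 3: subtract -2×row0 = (0, 3, 6, 3, 0)
step 2: normalize row 1 (÷-2) = (0, 1, 0, 1/2, -2)
  row 0: subtract 3/2×row1 = (1, 0, 1, 5/4, 3/2)
  row 2: subtract -3×row1 = (0, 0, -4, 1/2, -7)
  row 3: subtract 3×row1 = (0, 0, 6, 3/2, 6)
step 3: normalize row 2 (÷-4) = (0, 0, 1, -1/8, 7/4)
  row 0: subtract 1×row2 = (1, 0, 0, 11/8, -1/4)
  row 3: subtract 6×row2 = (0, 0, 0, 9/4, -9/2)
step 4: normalize row 3 (÷9/4) = (0, 0, 0, 1, -2)
  row 0: subtract 11/8×row3 = (1, 0, 0, 0, 5/2)
  row 1: subtract 1/2×row3 = (0, 1, 0, 0, -1)
  row 2: subtract -1/8×row3 = (0, 0, 1, 0, 3/2)

rank = 4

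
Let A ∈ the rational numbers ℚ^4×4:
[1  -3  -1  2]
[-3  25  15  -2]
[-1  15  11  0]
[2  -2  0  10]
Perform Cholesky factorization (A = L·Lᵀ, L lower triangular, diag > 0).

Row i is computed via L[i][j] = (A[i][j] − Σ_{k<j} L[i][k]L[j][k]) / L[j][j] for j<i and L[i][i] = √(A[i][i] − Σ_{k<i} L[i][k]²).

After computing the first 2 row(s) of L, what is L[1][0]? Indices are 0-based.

Step 1: L[0][0] = √(1) = 1.
  L[1][0] = (-3) / L[0][0] = -3.
Step 2: L[1][1] = √(16) = 4.

L[1][0] = -3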